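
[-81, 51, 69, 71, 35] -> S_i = Random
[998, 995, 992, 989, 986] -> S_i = 998 + -3*i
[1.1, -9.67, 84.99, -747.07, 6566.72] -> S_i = 1.10*(-8.79)^i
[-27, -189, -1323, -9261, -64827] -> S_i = -27*7^i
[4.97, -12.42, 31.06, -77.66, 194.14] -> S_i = 4.97*(-2.50)^i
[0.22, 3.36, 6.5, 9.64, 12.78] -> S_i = 0.22 + 3.14*i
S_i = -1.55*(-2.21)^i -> [-1.55, 3.43, -7.57, 16.73, -36.97]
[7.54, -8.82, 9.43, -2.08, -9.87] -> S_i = Random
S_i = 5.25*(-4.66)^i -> [5.25, -24.46, 114.01, -531.27, 2475.73]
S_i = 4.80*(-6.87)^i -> [4.8, -32.98, 226.55, -1556.36, 10692.23]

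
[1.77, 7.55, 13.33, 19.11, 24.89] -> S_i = 1.77 + 5.78*i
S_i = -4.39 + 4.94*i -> [-4.39, 0.55, 5.49, 10.43, 15.37]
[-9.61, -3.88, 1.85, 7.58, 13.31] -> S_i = -9.61 + 5.73*i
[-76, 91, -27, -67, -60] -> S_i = Random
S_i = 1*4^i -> [1, 4, 16, 64, 256]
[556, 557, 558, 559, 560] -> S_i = 556 + 1*i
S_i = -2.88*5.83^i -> [-2.88, -16.79, -97.89, -570.69, -3327.11]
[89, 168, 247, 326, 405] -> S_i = 89 + 79*i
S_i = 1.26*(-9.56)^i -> [1.26, -12.05, 115.16, -1100.89, 10524.52]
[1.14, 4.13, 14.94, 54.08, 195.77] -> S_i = 1.14*3.62^i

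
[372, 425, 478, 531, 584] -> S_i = 372 + 53*i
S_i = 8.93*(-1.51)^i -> [8.93, -13.48, 20.36, -30.75, 46.43]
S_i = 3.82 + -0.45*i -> [3.82, 3.37, 2.92, 2.47, 2.02]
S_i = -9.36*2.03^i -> [-9.36, -19.0, -38.57, -78.3, -158.95]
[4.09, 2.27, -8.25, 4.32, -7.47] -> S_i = Random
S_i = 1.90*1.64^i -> [1.9, 3.12, 5.11, 8.38, 13.74]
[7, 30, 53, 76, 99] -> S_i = 7 + 23*i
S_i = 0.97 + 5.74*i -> [0.97, 6.71, 12.45, 18.19, 23.93]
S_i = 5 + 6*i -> [5, 11, 17, 23, 29]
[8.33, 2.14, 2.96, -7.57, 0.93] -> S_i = Random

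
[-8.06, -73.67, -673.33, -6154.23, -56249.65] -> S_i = -8.06*9.14^i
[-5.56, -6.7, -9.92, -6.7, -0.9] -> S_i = Random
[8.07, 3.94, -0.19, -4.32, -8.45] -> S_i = 8.07 + -4.13*i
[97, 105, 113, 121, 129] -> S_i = 97 + 8*i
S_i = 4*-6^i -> [4, -24, 144, -864, 5184]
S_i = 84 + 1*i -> [84, 85, 86, 87, 88]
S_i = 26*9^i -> [26, 234, 2106, 18954, 170586]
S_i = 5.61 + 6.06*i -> [5.61, 11.67, 17.73, 23.79, 29.85]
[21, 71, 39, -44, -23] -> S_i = Random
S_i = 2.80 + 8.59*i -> [2.8, 11.39, 19.98, 28.57, 37.16]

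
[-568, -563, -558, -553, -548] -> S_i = -568 + 5*i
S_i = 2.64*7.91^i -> [2.64, 20.88, 165.18, 1306.57, 10334.99]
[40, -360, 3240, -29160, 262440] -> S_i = 40*-9^i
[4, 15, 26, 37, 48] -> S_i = 4 + 11*i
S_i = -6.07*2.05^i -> [-6.07, -12.44, -25.51, -52.29, -107.2]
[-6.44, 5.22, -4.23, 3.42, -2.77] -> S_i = -6.44*(-0.81)^i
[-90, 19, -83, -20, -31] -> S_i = Random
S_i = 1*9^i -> [1, 9, 81, 729, 6561]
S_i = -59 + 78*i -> [-59, 19, 97, 175, 253]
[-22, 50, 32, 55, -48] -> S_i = Random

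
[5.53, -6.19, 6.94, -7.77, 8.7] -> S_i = 5.53*(-1.12)^i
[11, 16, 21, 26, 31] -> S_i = 11 + 5*i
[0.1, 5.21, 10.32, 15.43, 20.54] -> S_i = 0.10 + 5.11*i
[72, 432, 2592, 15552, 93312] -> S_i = 72*6^i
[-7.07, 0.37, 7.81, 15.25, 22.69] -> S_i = -7.07 + 7.44*i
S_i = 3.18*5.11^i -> [3.18, 16.25, 83.04, 424.32, 2168.26]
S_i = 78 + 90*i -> [78, 168, 258, 348, 438]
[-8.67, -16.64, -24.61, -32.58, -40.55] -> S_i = -8.67 + -7.97*i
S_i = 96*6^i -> [96, 576, 3456, 20736, 124416]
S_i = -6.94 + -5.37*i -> [-6.94, -12.31, -17.68, -23.05, -28.42]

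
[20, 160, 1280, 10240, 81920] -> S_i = 20*8^i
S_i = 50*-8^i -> [50, -400, 3200, -25600, 204800]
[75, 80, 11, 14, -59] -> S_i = Random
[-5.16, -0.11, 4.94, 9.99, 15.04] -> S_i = -5.16 + 5.05*i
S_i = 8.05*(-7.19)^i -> [8.05, -57.88, 416.15, -2992.14, 21513.52]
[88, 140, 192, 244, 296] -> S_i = 88 + 52*i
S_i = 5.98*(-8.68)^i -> [5.98, -51.91, 450.55, -3910.75, 33945.33]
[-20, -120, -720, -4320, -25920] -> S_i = -20*6^i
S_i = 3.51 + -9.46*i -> [3.51, -5.95, -15.41, -24.87, -34.33]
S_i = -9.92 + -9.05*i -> [-9.92, -18.97, -28.02, -37.07, -46.12]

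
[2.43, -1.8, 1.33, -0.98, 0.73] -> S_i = 2.43*(-0.74)^i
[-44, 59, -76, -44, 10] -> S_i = Random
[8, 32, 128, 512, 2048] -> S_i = 8*4^i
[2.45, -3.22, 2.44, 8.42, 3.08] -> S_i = Random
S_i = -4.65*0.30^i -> [-4.65, -1.4, -0.42, -0.13, -0.04]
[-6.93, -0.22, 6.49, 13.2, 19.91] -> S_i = -6.93 + 6.71*i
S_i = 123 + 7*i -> [123, 130, 137, 144, 151]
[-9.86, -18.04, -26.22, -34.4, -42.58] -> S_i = -9.86 + -8.18*i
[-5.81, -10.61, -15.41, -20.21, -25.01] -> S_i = -5.81 + -4.80*i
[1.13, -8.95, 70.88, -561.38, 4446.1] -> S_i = 1.13*(-7.92)^i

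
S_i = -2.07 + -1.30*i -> [-2.07, -3.37, -4.67, -5.97, -7.27]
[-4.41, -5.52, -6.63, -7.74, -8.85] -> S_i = -4.41 + -1.11*i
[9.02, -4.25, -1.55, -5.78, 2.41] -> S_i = Random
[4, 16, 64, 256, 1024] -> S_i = 4*4^i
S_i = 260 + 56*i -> [260, 316, 372, 428, 484]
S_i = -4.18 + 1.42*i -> [-4.18, -2.76, -1.34, 0.08, 1.5]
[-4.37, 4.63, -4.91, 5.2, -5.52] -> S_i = -4.37*(-1.06)^i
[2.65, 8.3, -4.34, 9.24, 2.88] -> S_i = Random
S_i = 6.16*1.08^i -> [6.16, 6.65, 7.19, 7.76, 8.38]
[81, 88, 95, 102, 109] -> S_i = 81 + 7*i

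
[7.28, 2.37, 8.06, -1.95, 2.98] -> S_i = Random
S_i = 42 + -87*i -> [42, -45, -132, -219, -306]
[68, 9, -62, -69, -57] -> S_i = Random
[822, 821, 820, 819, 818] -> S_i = 822 + -1*i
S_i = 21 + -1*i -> [21, 20, 19, 18, 17]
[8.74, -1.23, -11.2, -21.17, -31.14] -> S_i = 8.74 + -9.97*i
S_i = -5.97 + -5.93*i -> [-5.97, -11.9, -17.83, -23.76, -29.69]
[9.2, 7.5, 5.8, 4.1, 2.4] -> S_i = 9.20 + -1.70*i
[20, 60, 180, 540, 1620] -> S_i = 20*3^i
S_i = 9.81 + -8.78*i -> [9.81, 1.03, -7.75, -16.53, -25.31]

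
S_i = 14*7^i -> [14, 98, 686, 4802, 33614]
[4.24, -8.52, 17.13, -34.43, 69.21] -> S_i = 4.24*(-2.01)^i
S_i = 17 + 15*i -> [17, 32, 47, 62, 77]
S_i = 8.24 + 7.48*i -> [8.24, 15.72, 23.2, 30.68, 38.16]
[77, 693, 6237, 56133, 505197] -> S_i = 77*9^i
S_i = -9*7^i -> [-9, -63, -441, -3087, -21609]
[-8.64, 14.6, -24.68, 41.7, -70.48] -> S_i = -8.64*(-1.69)^i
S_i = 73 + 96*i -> [73, 169, 265, 361, 457]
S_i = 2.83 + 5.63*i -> [2.83, 8.46, 14.09, 19.72, 25.35]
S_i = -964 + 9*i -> [-964, -955, -946, -937, -928]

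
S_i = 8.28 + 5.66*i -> [8.28, 13.94, 19.6, 25.26, 30.92]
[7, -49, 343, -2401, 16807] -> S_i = 7*-7^i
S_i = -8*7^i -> [-8, -56, -392, -2744, -19208]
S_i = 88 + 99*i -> [88, 187, 286, 385, 484]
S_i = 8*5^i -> [8, 40, 200, 1000, 5000]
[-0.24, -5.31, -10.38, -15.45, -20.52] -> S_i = -0.24 + -5.07*i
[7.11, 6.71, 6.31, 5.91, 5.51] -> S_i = 7.11 + -0.40*i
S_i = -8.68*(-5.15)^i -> [-8.68, 44.7, -230.22, 1185.61, -6105.89]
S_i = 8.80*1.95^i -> [8.8, 17.16, 33.46, 65.25, 127.24]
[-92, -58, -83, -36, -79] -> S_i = Random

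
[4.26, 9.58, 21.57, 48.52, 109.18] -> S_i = 4.26*2.25^i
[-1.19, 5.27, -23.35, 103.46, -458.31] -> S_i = -1.19*(-4.43)^i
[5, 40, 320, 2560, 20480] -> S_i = 5*8^i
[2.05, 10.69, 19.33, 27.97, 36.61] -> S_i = 2.05 + 8.64*i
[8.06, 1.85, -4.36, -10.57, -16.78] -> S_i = 8.06 + -6.21*i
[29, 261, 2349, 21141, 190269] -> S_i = 29*9^i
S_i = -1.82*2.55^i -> [-1.82, -4.64, -11.83, -30.18, -76.95]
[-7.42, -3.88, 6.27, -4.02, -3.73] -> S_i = Random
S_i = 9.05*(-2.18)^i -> [9.05, -19.73, 43.01, -93.76, 204.4]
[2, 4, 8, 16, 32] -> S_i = 2*2^i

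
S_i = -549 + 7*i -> [-549, -542, -535, -528, -521]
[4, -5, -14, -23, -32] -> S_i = 4 + -9*i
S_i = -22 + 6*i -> [-22, -16, -10, -4, 2]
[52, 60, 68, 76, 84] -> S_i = 52 + 8*i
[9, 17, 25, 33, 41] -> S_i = 9 + 8*i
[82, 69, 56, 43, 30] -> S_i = 82 + -13*i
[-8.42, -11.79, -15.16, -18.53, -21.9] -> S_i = -8.42 + -3.37*i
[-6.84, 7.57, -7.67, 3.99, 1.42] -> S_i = Random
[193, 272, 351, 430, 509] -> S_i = 193 + 79*i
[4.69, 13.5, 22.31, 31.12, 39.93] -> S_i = 4.69 + 8.81*i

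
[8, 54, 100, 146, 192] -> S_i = 8 + 46*i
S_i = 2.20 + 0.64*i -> [2.2, 2.84, 3.48, 4.12, 4.76]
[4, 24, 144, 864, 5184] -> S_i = 4*6^i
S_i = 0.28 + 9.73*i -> [0.28, 10.01, 19.74, 29.47, 39.2]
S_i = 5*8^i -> [5, 40, 320, 2560, 20480]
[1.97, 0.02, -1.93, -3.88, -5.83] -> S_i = 1.97 + -1.95*i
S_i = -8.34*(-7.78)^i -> [-8.34, 64.89, -504.81, 3927.4, -30555.15]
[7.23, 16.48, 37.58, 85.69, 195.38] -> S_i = 7.23*2.28^i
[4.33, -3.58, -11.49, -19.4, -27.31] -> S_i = 4.33 + -7.91*i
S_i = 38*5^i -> [38, 190, 950, 4750, 23750]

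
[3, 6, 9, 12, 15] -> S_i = 3 + 3*i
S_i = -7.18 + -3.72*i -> [-7.18, -10.9, -14.62, -18.34, -22.06]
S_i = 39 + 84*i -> [39, 123, 207, 291, 375]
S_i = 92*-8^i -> [92, -736, 5888, -47104, 376832]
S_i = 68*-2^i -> [68, -136, 272, -544, 1088]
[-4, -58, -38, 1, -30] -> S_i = Random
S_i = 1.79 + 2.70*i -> [1.79, 4.49, 7.19, 9.89, 12.59]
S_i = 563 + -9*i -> [563, 554, 545, 536, 527]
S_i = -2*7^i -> [-2, -14, -98, -686, -4802]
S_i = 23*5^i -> [23, 115, 575, 2875, 14375]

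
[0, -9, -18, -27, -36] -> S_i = 0 + -9*i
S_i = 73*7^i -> [73, 511, 3577, 25039, 175273]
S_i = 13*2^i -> [13, 26, 52, 104, 208]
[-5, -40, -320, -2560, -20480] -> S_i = -5*8^i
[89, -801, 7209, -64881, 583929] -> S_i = 89*-9^i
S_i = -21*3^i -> [-21, -63, -189, -567, -1701]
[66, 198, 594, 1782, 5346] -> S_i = 66*3^i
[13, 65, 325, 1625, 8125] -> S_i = 13*5^i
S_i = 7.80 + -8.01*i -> [7.8, -0.21, -8.22, -16.23, -24.24]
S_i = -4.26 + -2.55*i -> [-4.26, -6.81, -9.36, -11.91, -14.46]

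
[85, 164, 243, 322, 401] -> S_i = 85 + 79*i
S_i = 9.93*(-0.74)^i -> [9.93, -7.35, 5.44, -4.02, 2.98]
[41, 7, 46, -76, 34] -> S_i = Random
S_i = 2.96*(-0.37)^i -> [2.96, -1.1, 0.41, -0.15, 0.06]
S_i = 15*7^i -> [15, 105, 735, 5145, 36015]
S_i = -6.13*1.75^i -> [-6.13, -10.73, -18.77, -32.85, -57.49]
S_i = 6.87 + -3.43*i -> [6.87, 3.44, 0.01, -3.42, -6.85]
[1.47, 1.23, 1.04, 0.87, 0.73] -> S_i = 1.47*0.84^i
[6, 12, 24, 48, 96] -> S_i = 6*2^i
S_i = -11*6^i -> [-11, -66, -396, -2376, -14256]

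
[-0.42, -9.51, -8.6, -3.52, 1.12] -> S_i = Random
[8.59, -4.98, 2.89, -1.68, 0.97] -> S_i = 8.59*(-0.58)^i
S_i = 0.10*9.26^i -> [0.1, 0.93, 8.57, 79.4, 735.27]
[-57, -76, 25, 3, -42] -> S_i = Random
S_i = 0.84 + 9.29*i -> [0.84, 10.13, 19.42, 28.71, 38.0]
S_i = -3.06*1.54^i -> [-3.06, -4.71, -7.26, -11.18, -17.21]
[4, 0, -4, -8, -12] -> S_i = 4 + -4*i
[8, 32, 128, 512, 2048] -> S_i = 8*4^i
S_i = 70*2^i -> [70, 140, 280, 560, 1120]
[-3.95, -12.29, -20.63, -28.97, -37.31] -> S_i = -3.95 + -8.34*i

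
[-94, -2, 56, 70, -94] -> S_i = Random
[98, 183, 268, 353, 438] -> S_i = 98 + 85*i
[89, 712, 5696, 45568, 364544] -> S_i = 89*8^i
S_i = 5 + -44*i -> [5, -39, -83, -127, -171]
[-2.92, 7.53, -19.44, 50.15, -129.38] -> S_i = -2.92*(-2.58)^i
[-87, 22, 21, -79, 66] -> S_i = Random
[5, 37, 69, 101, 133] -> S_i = 5 + 32*i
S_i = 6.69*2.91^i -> [6.69, 19.47, 56.65, 164.86, 479.73]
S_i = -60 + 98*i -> [-60, 38, 136, 234, 332]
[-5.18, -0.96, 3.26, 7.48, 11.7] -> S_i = -5.18 + 4.22*i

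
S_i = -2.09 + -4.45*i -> [-2.09, -6.54, -10.99, -15.44, -19.89]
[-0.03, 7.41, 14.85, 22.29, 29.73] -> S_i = -0.03 + 7.44*i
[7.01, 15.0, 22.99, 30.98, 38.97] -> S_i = 7.01 + 7.99*i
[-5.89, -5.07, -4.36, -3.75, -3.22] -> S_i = -5.89*0.86^i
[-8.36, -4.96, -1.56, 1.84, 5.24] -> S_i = -8.36 + 3.40*i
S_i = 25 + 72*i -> [25, 97, 169, 241, 313]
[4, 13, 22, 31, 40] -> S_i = 4 + 9*i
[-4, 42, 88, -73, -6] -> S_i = Random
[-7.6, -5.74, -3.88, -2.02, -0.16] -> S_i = -7.60 + 1.86*i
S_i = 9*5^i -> [9, 45, 225, 1125, 5625]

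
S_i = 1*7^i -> [1, 7, 49, 343, 2401]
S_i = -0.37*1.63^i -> [-0.37, -0.6, -0.98, -1.6, -2.61]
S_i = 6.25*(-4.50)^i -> [6.25, -28.12, 126.56, -569.53, 2562.89]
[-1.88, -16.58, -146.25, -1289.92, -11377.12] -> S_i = -1.88*8.82^i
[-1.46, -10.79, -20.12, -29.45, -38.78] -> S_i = -1.46 + -9.33*i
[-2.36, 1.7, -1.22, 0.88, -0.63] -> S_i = -2.36*(-0.72)^i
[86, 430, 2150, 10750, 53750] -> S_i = 86*5^i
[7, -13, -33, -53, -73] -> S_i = 7 + -20*i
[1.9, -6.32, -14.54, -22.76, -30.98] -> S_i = 1.90 + -8.22*i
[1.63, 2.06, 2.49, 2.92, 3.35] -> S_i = 1.63 + 0.43*i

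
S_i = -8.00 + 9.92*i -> [-8.0, 1.92, 11.84, 21.76, 31.68]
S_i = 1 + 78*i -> [1, 79, 157, 235, 313]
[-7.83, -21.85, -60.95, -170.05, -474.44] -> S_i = -7.83*2.79^i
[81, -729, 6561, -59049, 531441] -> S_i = 81*-9^i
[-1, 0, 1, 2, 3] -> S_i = -1 + 1*i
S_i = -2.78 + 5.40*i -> [-2.78, 2.62, 8.02, 13.42, 18.82]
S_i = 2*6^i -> [2, 12, 72, 432, 2592]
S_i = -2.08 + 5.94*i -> [-2.08, 3.86, 9.8, 15.74, 21.68]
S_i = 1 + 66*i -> [1, 67, 133, 199, 265]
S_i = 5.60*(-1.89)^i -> [5.6, -10.58, 20.0, -37.81, 71.46]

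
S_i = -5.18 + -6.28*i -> [-5.18, -11.46, -17.74, -24.02, -30.3]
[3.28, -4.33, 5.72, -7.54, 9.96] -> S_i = 3.28*(-1.32)^i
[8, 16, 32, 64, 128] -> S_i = 8*2^i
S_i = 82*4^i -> [82, 328, 1312, 5248, 20992]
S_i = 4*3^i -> [4, 12, 36, 108, 324]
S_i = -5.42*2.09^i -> [-5.42, -11.33, -23.68, -49.48, -103.42]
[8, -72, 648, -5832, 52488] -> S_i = 8*-9^i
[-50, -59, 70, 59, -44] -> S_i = Random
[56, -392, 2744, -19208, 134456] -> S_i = 56*-7^i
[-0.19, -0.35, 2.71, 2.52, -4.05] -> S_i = Random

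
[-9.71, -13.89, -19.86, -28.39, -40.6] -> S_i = -9.71*1.43^i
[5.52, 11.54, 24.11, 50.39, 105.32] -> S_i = 5.52*2.09^i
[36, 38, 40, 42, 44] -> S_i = 36 + 2*i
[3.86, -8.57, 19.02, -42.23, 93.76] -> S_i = 3.86*(-2.22)^i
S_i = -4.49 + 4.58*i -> [-4.49, 0.09, 4.67, 9.25, 13.83]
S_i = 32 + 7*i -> [32, 39, 46, 53, 60]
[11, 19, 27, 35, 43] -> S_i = 11 + 8*i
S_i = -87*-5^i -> [-87, 435, -2175, 10875, -54375]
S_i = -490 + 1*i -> [-490, -489, -488, -487, -486]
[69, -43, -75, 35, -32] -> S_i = Random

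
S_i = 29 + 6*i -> [29, 35, 41, 47, 53]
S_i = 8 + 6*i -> [8, 14, 20, 26, 32]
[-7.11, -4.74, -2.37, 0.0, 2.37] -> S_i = -7.11 + 2.37*i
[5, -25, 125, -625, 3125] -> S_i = 5*-5^i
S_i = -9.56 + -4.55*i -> [-9.56, -14.11, -18.66, -23.21, -27.76]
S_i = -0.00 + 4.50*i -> [0.0, 4.5, 9.0, 13.5, 18.0]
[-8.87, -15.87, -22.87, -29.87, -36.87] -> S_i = -8.87 + -7.00*i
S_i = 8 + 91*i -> [8, 99, 190, 281, 372]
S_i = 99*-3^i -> [99, -297, 891, -2673, 8019]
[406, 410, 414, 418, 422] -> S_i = 406 + 4*i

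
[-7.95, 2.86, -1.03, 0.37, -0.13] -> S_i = -7.95*(-0.36)^i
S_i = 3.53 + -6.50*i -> [3.53, -2.97, -9.47, -15.97, -22.47]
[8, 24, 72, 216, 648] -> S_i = 8*3^i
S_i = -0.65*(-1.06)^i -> [-0.65, 0.69, -0.73, 0.77, -0.82]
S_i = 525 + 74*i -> [525, 599, 673, 747, 821]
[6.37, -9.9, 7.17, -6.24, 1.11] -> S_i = Random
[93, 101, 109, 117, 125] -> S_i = 93 + 8*i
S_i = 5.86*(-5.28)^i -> [5.86, -30.94, 163.37, -862.58, 4554.42]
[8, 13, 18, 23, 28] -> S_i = 8 + 5*i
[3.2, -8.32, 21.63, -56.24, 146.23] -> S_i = 3.20*(-2.60)^i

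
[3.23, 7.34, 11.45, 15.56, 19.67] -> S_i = 3.23 + 4.11*i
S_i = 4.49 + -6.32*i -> [4.49, -1.83, -8.15, -14.47, -20.79]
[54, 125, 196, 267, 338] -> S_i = 54 + 71*i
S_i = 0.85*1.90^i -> [0.85, 1.62, 3.07, 5.83, 11.08]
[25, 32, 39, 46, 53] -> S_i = 25 + 7*i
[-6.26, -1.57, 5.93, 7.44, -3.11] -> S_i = Random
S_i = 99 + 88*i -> [99, 187, 275, 363, 451]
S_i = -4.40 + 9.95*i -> [-4.4, 5.55, 15.5, 25.45, 35.4]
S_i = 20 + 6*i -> [20, 26, 32, 38, 44]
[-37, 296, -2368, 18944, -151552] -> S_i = -37*-8^i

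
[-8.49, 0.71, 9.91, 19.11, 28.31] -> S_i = -8.49 + 9.20*i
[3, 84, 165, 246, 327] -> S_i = 3 + 81*i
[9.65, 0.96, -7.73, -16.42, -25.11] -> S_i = 9.65 + -8.69*i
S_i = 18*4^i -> [18, 72, 288, 1152, 4608]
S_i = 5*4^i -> [5, 20, 80, 320, 1280]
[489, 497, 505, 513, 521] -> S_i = 489 + 8*i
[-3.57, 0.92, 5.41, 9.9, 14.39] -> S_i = -3.57 + 4.49*i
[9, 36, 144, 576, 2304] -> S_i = 9*4^i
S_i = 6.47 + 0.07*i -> [6.47, 6.54, 6.61, 6.68, 6.75]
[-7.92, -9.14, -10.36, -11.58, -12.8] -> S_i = -7.92 + -1.22*i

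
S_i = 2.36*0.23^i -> [2.36, 0.54, 0.12, 0.03, 0.01]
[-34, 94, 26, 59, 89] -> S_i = Random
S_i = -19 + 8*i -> [-19, -11, -3, 5, 13]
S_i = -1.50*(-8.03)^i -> [-1.5, 12.04, -96.72, 776.67, -6236.68]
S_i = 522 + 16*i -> [522, 538, 554, 570, 586]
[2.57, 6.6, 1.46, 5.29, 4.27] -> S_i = Random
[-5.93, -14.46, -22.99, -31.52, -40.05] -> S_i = -5.93 + -8.53*i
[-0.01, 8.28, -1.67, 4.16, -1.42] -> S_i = Random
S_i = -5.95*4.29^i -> [-5.95, -25.53, -109.5, -469.77, -2015.33]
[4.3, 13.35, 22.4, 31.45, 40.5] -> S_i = 4.30 + 9.05*i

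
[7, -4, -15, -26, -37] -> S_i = 7 + -11*i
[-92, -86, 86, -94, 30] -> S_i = Random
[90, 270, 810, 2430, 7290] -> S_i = 90*3^i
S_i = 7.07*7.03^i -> [7.07, 49.7, 349.41, 2456.32, 17267.95]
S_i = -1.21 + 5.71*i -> [-1.21, 4.5, 10.21, 15.92, 21.63]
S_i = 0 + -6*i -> [0, -6, -12, -18, -24]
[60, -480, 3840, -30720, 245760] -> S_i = 60*-8^i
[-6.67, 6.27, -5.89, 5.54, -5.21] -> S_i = -6.67*(-0.94)^i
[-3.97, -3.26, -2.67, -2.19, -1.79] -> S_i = -3.97*0.82^i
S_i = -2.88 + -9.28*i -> [-2.88, -12.16, -21.44, -30.72, -40.0]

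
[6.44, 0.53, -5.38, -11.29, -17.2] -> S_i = 6.44 + -5.91*i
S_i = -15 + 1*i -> [-15, -14, -13, -12, -11]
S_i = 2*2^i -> [2, 4, 8, 16, 32]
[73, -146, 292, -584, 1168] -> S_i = 73*-2^i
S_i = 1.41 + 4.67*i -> [1.41, 6.08, 10.75, 15.42, 20.09]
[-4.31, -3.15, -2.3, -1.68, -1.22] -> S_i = -4.31*0.73^i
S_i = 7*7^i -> [7, 49, 343, 2401, 16807]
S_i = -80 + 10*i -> [-80, -70, -60, -50, -40]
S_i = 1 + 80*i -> [1, 81, 161, 241, 321]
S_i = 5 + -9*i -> [5, -4, -13, -22, -31]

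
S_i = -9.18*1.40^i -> [-9.18, -12.85, -17.99, -25.19, -35.27]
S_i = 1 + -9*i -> [1, -8, -17, -26, -35]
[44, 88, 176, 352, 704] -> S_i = 44*2^i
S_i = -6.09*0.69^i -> [-6.09, -4.2, -2.9, -2.0, -1.38]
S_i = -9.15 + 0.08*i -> [-9.15, -9.07, -8.99, -8.91, -8.83]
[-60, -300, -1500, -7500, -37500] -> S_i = -60*5^i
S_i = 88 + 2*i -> [88, 90, 92, 94, 96]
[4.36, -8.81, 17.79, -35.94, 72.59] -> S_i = 4.36*(-2.02)^i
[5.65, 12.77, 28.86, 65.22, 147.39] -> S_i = 5.65*2.26^i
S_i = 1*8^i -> [1, 8, 64, 512, 4096]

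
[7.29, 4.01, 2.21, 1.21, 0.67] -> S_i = 7.29*0.55^i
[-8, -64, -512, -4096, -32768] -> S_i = -8*8^i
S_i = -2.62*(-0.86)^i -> [-2.62, 2.25, -1.94, 1.67, -1.43]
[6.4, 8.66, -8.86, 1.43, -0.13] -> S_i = Random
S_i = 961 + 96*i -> [961, 1057, 1153, 1249, 1345]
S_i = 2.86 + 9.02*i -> [2.86, 11.88, 20.9, 29.92, 38.94]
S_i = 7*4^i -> [7, 28, 112, 448, 1792]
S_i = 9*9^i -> [9, 81, 729, 6561, 59049]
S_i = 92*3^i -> [92, 276, 828, 2484, 7452]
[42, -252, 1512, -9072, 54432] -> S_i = 42*-6^i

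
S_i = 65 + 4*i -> [65, 69, 73, 77, 81]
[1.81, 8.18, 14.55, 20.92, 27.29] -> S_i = 1.81 + 6.37*i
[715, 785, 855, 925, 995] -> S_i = 715 + 70*i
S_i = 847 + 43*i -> [847, 890, 933, 976, 1019]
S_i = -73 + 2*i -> [-73, -71, -69, -67, -65]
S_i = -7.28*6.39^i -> [-7.28, -46.52, -297.26, -1899.48, -12137.66]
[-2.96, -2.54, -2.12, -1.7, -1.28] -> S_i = -2.96 + 0.42*i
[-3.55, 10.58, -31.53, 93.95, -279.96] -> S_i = -3.55*(-2.98)^i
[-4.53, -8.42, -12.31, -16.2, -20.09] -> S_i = -4.53 + -3.89*i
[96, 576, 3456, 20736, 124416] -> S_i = 96*6^i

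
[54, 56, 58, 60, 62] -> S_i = 54 + 2*i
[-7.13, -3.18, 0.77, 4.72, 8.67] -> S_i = -7.13 + 3.95*i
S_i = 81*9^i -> [81, 729, 6561, 59049, 531441]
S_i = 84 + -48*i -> [84, 36, -12, -60, -108]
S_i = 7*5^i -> [7, 35, 175, 875, 4375]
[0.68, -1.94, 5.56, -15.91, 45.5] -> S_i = 0.68*(-2.86)^i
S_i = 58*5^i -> [58, 290, 1450, 7250, 36250]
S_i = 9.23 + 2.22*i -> [9.23, 11.45, 13.67, 15.89, 18.11]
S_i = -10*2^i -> [-10, -20, -40, -80, -160]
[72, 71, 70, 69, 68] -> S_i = 72 + -1*i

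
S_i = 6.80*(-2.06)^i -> [6.8, -14.01, 28.86, -59.44, 122.46]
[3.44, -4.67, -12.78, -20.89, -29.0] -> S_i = 3.44 + -8.11*i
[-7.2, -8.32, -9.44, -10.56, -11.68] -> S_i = -7.20 + -1.12*i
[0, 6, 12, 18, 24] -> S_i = 0 + 6*i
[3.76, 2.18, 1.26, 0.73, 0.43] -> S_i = 3.76*0.58^i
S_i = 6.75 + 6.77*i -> [6.75, 13.52, 20.29, 27.06, 33.83]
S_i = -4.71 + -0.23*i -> [-4.71, -4.94, -5.17, -5.4, -5.63]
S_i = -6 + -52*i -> [-6, -58, -110, -162, -214]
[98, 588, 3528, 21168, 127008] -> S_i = 98*6^i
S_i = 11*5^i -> [11, 55, 275, 1375, 6875]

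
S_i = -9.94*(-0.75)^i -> [-9.94, 7.46, -5.59, 4.19, -3.15]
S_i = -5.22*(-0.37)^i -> [-5.22, 1.93, -0.71, 0.26, -0.1]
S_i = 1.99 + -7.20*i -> [1.99, -5.21, -12.41, -19.61, -26.81]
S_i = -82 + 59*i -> [-82, -23, 36, 95, 154]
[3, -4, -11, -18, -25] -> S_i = 3 + -7*i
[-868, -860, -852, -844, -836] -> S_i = -868 + 8*i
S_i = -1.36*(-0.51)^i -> [-1.36, 0.69, -0.35, 0.18, -0.09]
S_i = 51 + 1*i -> [51, 52, 53, 54, 55]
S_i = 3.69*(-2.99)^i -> [3.69, -11.03, 32.99, -98.64, 294.92]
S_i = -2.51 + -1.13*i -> [-2.51, -3.64, -4.77, -5.9, -7.03]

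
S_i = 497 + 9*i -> [497, 506, 515, 524, 533]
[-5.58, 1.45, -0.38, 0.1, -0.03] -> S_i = -5.58*(-0.26)^i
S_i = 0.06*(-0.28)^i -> [0.06, -0.02, 0.0, -0.0, 0.0]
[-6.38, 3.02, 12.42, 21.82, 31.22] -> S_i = -6.38 + 9.40*i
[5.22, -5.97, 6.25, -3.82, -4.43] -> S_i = Random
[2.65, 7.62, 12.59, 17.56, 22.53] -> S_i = 2.65 + 4.97*i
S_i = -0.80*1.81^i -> [-0.8, -1.45, -2.62, -4.74, -8.59]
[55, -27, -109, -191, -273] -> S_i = 55 + -82*i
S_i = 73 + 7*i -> [73, 80, 87, 94, 101]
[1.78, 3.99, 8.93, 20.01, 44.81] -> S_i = 1.78*2.24^i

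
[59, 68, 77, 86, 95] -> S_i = 59 + 9*i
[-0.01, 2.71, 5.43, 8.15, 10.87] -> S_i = -0.01 + 2.72*i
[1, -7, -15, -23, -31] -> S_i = 1 + -8*i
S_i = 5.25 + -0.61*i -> [5.25, 4.64, 4.03, 3.42, 2.81]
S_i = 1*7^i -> [1, 7, 49, 343, 2401]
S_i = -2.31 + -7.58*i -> [-2.31, -9.89, -17.47, -25.05, -32.63]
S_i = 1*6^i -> [1, 6, 36, 216, 1296]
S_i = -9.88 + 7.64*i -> [-9.88, -2.24, 5.4, 13.04, 20.68]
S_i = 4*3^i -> [4, 12, 36, 108, 324]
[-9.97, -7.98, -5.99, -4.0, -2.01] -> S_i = -9.97 + 1.99*i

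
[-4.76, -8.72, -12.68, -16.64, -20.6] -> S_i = -4.76 + -3.96*i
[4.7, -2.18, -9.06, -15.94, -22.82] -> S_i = 4.70 + -6.88*i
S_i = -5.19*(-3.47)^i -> [-5.19, 18.01, -62.49, 216.85, -752.46]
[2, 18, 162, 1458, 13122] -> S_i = 2*9^i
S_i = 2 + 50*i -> [2, 52, 102, 152, 202]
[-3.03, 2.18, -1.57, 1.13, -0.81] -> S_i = -3.03*(-0.72)^i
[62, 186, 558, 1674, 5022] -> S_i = 62*3^i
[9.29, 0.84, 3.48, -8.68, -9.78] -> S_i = Random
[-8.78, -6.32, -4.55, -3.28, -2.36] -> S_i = -8.78*0.72^i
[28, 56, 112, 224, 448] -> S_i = 28*2^i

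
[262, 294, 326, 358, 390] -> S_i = 262 + 32*i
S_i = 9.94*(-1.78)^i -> [9.94, -17.69, 31.49, -56.06, 99.79]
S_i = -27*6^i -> [-27, -162, -972, -5832, -34992]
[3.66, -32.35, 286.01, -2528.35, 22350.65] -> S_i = 3.66*(-8.84)^i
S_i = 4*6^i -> [4, 24, 144, 864, 5184]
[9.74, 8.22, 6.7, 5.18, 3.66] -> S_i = 9.74 + -1.52*i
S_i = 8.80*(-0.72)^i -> [8.8, -6.34, 4.56, -3.28, 2.36]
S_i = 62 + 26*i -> [62, 88, 114, 140, 166]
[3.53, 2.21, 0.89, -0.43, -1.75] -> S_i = 3.53 + -1.32*i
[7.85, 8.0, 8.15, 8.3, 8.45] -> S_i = 7.85 + 0.15*i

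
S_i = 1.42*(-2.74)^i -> [1.42, -3.89, 10.66, -29.21, 80.04]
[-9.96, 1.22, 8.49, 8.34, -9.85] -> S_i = Random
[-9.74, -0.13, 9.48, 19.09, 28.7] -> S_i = -9.74 + 9.61*i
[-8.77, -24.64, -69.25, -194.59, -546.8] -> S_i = -8.77*2.81^i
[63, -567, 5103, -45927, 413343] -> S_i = 63*-9^i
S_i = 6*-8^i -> [6, -48, 384, -3072, 24576]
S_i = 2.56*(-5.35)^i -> [2.56, -13.7, 73.27, -392.01, 2097.27]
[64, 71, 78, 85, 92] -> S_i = 64 + 7*i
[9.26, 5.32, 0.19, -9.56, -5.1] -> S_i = Random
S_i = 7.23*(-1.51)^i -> [7.23, -10.92, 16.49, -24.89, 37.59]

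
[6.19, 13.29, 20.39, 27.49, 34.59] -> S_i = 6.19 + 7.10*i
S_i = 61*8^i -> [61, 488, 3904, 31232, 249856]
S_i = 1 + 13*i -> [1, 14, 27, 40, 53]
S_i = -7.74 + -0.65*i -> [-7.74, -8.39, -9.04, -9.69, -10.34]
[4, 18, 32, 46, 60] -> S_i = 4 + 14*i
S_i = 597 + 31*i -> [597, 628, 659, 690, 721]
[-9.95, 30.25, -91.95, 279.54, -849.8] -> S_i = -9.95*(-3.04)^i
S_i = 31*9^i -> [31, 279, 2511, 22599, 203391]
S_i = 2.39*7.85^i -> [2.39, 18.76, 147.28, 1156.13, 9075.62]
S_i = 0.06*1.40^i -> [0.06, 0.08, 0.12, 0.16, 0.23]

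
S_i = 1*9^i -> [1, 9, 81, 729, 6561]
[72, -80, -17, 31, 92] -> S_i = Random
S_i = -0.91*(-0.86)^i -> [-0.91, 0.78, -0.67, 0.58, -0.5]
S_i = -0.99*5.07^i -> [-0.99, -5.02, -25.45, -129.02, -654.13]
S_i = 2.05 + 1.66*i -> [2.05, 3.71, 5.37, 7.03, 8.69]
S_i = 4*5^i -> [4, 20, 100, 500, 2500]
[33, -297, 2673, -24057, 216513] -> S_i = 33*-9^i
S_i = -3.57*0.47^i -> [-3.57, -1.68, -0.79, -0.37, -0.17]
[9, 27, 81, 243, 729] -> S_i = 9*3^i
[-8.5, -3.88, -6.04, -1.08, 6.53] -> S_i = Random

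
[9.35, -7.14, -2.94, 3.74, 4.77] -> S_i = Random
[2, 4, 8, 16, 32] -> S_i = 2*2^i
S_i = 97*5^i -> [97, 485, 2425, 12125, 60625]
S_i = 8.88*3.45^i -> [8.88, 30.64, 105.69, 364.64, 1258.03]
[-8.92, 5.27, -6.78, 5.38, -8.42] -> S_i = Random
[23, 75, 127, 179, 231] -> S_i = 23 + 52*i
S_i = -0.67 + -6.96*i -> [-0.67, -7.63, -14.59, -21.55, -28.51]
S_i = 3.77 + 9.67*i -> [3.77, 13.44, 23.11, 32.78, 42.45]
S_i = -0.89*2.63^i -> [-0.89, -2.34, -6.16, -16.19, -42.58]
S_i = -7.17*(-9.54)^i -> [-7.17, 68.4, -652.55, 6225.36, -59389.91]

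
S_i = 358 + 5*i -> [358, 363, 368, 373, 378]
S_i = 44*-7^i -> [44, -308, 2156, -15092, 105644]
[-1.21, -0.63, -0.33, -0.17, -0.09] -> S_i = -1.21*0.52^i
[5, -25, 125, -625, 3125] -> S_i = 5*-5^i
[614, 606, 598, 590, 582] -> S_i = 614 + -8*i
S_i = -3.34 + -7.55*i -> [-3.34, -10.89, -18.44, -25.99, -33.54]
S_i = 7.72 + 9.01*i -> [7.72, 16.73, 25.74, 34.75, 43.76]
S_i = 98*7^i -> [98, 686, 4802, 33614, 235298]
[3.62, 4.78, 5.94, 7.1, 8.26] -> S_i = 3.62 + 1.16*i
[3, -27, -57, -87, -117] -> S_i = 3 + -30*i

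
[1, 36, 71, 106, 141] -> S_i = 1 + 35*i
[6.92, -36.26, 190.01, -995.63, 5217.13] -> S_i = 6.92*(-5.24)^i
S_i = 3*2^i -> [3, 6, 12, 24, 48]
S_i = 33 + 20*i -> [33, 53, 73, 93, 113]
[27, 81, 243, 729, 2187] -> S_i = 27*3^i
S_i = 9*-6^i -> [9, -54, 324, -1944, 11664]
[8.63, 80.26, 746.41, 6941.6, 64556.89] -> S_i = 8.63*9.30^i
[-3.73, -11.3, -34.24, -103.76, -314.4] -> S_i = -3.73*3.03^i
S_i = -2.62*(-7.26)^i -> [-2.62, 19.02, -138.09, 1002.56, -7278.6]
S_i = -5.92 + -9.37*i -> [-5.92, -15.29, -24.66, -34.03, -43.4]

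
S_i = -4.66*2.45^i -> [-4.66, -11.42, -27.97, -68.53, -167.9]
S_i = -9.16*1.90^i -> [-9.16, -17.4, -33.07, -62.83, -119.37]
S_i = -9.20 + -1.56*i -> [-9.2, -10.76, -12.32, -13.88, -15.44]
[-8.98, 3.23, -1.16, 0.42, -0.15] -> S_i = -8.98*(-0.36)^i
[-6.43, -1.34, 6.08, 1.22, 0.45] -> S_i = Random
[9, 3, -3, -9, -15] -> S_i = 9 + -6*i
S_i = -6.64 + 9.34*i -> [-6.64, 2.7, 12.04, 21.38, 30.72]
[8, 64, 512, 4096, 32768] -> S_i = 8*8^i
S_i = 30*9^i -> [30, 270, 2430, 21870, 196830]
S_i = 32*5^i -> [32, 160, 800, 4000, 20000]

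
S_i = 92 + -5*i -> [92, 87, 82, 77, 72]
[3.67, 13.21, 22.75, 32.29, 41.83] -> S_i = 3.67 + 9.54*i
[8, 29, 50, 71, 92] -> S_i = 8 + 21*i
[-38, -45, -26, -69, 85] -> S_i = Random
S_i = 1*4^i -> [1, 4, 16, 64, 256]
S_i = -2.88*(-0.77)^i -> [-2.88, 2.22, -1.71, 1.31, -1.01]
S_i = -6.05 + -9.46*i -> [-6.05, -15.51, -24.97, -34.43, -43.89]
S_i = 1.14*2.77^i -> [1.14, 3.16, 8.75, 24.23, 67.12]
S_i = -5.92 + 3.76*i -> [-5.92, -2.16, 1.6, 5.36, 9.12]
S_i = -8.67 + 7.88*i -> [-8.67, -0.79, 7.09, 14.97, 22.85]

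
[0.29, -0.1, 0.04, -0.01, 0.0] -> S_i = 0.29*(-0.36)^i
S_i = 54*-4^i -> [54, -216, 864, -3456, 13824]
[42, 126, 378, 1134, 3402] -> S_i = 42*3^i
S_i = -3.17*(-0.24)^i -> [-3.17, 0.76, -0.18, 0.04, -0.01]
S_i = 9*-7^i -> [9, -63, 441, -3087, 21609]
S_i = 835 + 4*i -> [835, 839, 843, 847, 851]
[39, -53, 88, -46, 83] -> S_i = Random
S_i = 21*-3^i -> [21, -63, 189, -567, 1701]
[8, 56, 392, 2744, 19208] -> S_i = 8*7^i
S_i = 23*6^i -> [23, 138, 828, 4968, 29808]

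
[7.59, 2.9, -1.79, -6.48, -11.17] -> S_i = 7.59 + -4.69*i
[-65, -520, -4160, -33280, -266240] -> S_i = -65*8^i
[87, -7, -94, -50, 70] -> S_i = Random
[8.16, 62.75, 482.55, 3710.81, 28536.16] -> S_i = 8.16*7.69^i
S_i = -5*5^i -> [-5, -25, -125, -625, -3125]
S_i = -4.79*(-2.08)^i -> [-4.79, 9.96, -20.72, 43.1, -89.66]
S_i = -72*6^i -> [-72, -432, -2592, -15552, -93312]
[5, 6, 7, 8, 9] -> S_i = 5 + 1*i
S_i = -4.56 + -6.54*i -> [-4.56, -11.1, -17.64, -24.18, -30.72]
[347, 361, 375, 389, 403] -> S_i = 347 + 14*i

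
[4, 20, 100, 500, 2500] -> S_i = 4*5^i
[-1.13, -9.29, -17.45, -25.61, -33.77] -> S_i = -1.13 + -8.16*i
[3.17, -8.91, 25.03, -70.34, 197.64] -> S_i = 3.17*(-2.81)^i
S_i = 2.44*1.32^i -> [2.44, 3.22, 4.25, 5.61, 7.41]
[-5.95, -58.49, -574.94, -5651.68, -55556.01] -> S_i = -5.95*9.83^i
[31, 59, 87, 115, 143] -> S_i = 31 + 28*i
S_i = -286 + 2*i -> [-286, -284, -282, -280, -278]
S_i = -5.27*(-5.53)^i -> [-5.27, 29.14, -161.16, 891.22, -4928.46]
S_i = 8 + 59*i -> [8, 67, 126, 185, 244]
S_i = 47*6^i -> [47, 282, 1692, 10152, 60912]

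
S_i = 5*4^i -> [5, 20, 80, 320, 1280]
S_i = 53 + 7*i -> [53, 60, 67, 74, 81]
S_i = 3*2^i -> [3, 6, 12, 24, 48]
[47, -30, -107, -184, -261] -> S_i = 47 + -77*i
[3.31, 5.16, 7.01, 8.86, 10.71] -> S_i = 3.31 + 1.85*i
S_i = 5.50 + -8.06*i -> [5.5, -2.56, -10.62, -18.68, -26.74]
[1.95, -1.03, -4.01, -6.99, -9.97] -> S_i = 1.95 + -2.98*i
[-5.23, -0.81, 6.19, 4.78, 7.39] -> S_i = Random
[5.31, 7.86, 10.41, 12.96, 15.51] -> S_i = 5.31 + 2.55*i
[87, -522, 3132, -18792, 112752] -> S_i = 87*-6^i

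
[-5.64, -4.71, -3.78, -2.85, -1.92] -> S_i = -5.64 + 0.93*i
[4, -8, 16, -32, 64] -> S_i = 4*-2^i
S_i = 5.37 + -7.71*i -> [5.37, -2.34, -10.05, -17.76, -25.47]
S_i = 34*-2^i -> [34, -68, 136, -272, 544]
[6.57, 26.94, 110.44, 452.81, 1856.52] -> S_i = 6.57*4.10^i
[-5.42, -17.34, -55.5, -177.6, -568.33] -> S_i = -5.42*3.20^i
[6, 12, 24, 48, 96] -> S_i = 6*2^i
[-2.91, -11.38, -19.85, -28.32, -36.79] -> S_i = -2.91 + -8.47*i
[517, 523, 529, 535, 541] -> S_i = 517 + 6*i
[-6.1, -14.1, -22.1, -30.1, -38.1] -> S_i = -6.10 + -8.00*i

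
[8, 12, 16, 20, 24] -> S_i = 8 + 4*i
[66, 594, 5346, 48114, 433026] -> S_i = 66*9^i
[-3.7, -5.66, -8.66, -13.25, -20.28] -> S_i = -3.70*1.53^i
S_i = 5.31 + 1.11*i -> [5.31, 6.42, 7.53, 8.64, 9.75]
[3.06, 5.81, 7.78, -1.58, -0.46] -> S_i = Random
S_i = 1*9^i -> [1, 9, 81, 729, 6561]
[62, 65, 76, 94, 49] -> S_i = Random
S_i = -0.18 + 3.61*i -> [-0.18, 3.43, 7.04, 10.65, 14.26]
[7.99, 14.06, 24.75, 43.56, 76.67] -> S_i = 7.99*1.76^i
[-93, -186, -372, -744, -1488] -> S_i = -93*2^i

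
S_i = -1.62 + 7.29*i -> [-1.62, 5.67, 12.96, 20.25, 27.54]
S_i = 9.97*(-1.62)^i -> [9.97, -16.15, 26.17, -42.39, 68.67]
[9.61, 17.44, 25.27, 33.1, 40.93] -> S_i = 9.61 + 7.83*i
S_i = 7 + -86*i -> [7, -79, -165, -251, -337]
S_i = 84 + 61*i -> [84, 145, 206, 267, 328]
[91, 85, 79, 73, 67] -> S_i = 91 + -6*i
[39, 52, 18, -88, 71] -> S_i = Random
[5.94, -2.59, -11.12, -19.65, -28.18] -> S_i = 5.94 + -8.53*i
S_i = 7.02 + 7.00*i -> [7.02, 14.02, 21.02, 28.02, 35.02]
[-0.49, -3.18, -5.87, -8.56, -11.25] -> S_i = -0.49 + -2.69*i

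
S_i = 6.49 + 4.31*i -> [6.49, 10.8, 15.11, 19.42, 23.73]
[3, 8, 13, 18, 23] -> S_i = 3 + 5*i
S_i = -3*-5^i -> [-3, 15, -75, 375, -1875]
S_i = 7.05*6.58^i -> [7.05, 46.39, 305.24, 2008.48, 13215.78]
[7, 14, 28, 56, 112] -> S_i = 7*2^i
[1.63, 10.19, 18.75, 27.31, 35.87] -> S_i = 1.63 + 8.56*i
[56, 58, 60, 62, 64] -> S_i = 56 + 2*i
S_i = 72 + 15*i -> [72, 87, 102, 117, 132]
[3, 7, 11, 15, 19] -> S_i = 3 + 4*i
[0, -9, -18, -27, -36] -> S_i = 0 + -9*i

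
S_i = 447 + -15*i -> [447, 432, 417, 402, 387]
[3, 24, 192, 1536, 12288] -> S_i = 3*8^i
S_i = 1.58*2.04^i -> [1.58, 3.22, 6.58, 13.41, 27.36]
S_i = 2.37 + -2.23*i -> [2.37, 0.14, -2.09, -4.32, -6.55]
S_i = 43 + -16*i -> [43, 27, 11, -5, -21]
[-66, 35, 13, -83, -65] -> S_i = Random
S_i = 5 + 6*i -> [5, 11, 17, 23, 29]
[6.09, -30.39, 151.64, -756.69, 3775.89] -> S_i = 6.09*(-4.99)^i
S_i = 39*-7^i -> [39, -273, 1911, -13377, 93639]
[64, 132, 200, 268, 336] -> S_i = 64 + 68*i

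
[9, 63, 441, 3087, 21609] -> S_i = 9*7^i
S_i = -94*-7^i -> [-94, 658, -4606, 32242, -225694]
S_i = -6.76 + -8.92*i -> [-6.76, -15.68, -24.6, -33.52, -42.44]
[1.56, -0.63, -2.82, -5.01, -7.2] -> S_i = 1.56 + -2.19*i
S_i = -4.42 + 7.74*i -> [-4.42, 3.32, 11.06, 18.8, 26.54]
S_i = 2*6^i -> [2, 12, 72, 432, 2592]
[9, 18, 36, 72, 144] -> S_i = 9*2^i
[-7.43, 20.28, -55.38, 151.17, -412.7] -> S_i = -7.43*(-2.73)^i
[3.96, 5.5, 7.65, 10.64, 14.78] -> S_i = 3.96*1.39^i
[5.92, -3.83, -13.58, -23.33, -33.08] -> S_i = 5.92 + -9.75*i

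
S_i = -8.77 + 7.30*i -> [-8.77, -1.47, 5.83, 13.13, 20.43]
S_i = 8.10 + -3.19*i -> [8.1, 4.91, 1.72, -1.47, -4.66]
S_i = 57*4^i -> [57, 228, 912, 3648, 14592]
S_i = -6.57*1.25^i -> [-6.57, -8.21, -10.27, -12.83, -16.04]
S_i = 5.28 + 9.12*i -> [5.28, 14.4, 23.52, 32.64, 41.76]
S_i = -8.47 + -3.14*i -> [-8.47, -11.61, -14.75, -17.89, -21.03]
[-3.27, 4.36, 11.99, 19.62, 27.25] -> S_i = -3.27 + 7.63*i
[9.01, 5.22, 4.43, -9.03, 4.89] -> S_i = Random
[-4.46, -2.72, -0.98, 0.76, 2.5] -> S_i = -4.46 + 1.74*i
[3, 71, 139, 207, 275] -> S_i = 3 + 68*i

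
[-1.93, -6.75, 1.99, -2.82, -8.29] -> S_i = Random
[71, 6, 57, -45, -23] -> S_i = Random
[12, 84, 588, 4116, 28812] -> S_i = 12*7^i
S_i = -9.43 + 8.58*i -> [-9.43, -0.85, 7.73, 16.31, 24.89]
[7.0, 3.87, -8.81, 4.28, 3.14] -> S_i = Random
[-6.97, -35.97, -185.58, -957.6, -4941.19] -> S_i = -6.97*5.16^i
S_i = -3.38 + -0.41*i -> [-3.38, -3.79, -4.2, -4.61, -5.02]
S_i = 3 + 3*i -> [3, 6, 9, 12, 15]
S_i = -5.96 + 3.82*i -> [-5.96, -2.14, 1.68, 5.5, 9.32]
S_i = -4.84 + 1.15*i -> [-4.84, -3.69, -2.54, -1.39, -0.24]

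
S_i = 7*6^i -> [7, 42, 252, 1512, 9072]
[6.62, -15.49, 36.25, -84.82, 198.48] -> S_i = 6.62*(-2.34)^i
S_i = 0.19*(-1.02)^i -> [0.19, -0.19, 0.2, -0.2, 0.21]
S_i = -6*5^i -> [-6, -30, -150, -750, -3750]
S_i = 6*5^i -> [6, 30, 150, 750, 3750]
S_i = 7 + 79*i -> [7, 86, 165, 244, 323]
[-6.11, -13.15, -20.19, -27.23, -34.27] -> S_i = -6.11 + -7.04*i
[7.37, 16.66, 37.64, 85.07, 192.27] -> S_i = 7.37*2.26^i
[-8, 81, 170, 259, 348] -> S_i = -8 + 89*i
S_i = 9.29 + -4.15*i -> [9.29, 5.14, 0.99, -3.16, -7.31]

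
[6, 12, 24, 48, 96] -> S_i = 6*2^i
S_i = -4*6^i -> [-4, -24, -144, -864, -5184]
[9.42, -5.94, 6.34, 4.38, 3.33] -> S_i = Random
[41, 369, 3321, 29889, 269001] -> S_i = 41*9^i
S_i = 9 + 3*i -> [9, 12, 15, 18, 21]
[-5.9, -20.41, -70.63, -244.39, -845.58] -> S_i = -5.90*3.46^i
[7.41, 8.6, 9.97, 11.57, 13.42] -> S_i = 7.41*1.16^i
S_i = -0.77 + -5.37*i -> [-0.77, -6.14, -11.51, -16.88, -22.25]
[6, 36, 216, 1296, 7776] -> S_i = 6*6^i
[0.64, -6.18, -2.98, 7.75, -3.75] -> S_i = Random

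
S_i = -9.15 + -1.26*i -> [-9.15, -10.41, -11.67, -12.93, -14.19]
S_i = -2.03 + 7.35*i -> [-2.03, 5.32, 12.67, 20.02, 27.37]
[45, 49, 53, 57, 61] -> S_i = 45 + 4*i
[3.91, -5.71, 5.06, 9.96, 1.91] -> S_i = Random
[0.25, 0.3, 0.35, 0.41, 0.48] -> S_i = 0.25*1.18^i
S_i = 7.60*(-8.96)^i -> [7.6, -68.1, 610.14, -5466.86, 48983.03]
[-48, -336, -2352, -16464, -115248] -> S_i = -48*7^i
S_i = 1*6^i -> [1, 6, 36, 216, 1296]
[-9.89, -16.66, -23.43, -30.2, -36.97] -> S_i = -9.89 + -6.77*i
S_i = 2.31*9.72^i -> [2.31, 22.45, 218.25, 2121.34, 20619.45]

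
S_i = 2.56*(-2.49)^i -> [2.56, -6.37, 15.87, -39.52, 98.41]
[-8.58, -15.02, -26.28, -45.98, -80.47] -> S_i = -8.58*1.75^i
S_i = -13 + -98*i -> [-13, -111, -209, -307, -405]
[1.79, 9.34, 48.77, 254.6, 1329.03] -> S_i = 1.79*5.22^i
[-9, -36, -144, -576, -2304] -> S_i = -9*4^i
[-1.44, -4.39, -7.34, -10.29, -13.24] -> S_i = -1.44 + -2.95*i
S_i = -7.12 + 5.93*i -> [-7.12, -1.19, 4.74, 10.67, 16.6]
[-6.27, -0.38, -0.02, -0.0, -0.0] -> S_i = -6.27*0.06^i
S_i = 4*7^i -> [4, 28, 196, 1372, 9604]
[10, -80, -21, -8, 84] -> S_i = Random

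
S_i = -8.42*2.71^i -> [-8.42, -22.82, -61.84, -167.58, -454.14]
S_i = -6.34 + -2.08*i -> [-6.34, -8.42, -10.5, -12.58, -14.66]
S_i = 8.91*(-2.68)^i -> [8.91, -23.88, 64.0, -171.51, 459.64]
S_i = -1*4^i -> [-1, -4, -16, -64, -256]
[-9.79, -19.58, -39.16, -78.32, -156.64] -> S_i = -9.79*2.00^i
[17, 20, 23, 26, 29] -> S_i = 17 + 3*i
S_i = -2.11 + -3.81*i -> [-2.11, -5.92, -9.73, -13.54, -17.35]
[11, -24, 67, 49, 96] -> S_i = Random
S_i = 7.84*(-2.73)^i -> [7.84, -21.4, 58.43, -159.52, 435.48]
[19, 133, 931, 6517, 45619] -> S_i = 19*7^i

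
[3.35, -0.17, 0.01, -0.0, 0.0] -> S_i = 3.35*(-0.05)^i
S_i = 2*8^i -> [2, 16, 128, 1024, 8192]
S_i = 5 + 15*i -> [5, 20, 35, 50, 65]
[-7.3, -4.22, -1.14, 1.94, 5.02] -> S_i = -7.30 + 3.08*i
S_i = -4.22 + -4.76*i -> [-4.22, -8.98, -13.74, -18.5, -23.26]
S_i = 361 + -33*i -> [361, 328, 295, 262, 229]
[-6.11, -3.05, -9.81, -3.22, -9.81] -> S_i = Random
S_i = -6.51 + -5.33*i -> [-6.51, -11.84, -17.17, -22.5, -27.83]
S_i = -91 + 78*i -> [-91, -13, 65, 143, 221]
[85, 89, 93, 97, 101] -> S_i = 85 + 4*i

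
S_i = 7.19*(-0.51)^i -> [7.19, -3.67, 1.87, -0.95, 0.49]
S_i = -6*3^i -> [-6, -18, -54, -162, -486]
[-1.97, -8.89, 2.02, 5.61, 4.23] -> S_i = Random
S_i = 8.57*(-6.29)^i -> [8.57, -53.91, 339.06, -2132.71, 13414.78]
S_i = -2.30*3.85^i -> [-2.3, -8.85, -34.09, -131.25, -505.32]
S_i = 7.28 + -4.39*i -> [7.28, 2.89, -1.5, -5.89, -10.28]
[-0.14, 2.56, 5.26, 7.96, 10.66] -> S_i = -0.14 + 2.70*i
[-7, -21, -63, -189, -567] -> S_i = -7*3^i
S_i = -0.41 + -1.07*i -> [-0.41, -1.48, -2.55, -3.62, -4.69]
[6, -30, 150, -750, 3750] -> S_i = 6*-5^i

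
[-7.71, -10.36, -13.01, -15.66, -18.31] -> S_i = -7.71 + -2.65*i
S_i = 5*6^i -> [5, 30, 180, 1080, 6480]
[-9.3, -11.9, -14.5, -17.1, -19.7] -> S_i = -9.30 + -2.60*i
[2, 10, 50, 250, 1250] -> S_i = 2*5^i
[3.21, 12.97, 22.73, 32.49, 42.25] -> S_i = 3.21 + 9.76*i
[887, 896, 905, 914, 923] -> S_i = 887 + 9*i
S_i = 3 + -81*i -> [3, -78, -159, -240, -321]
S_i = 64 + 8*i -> [64, 72, 80, 88, 96]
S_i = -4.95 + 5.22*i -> [-4.95, 0.27, 5.49, 10.71, 15.93]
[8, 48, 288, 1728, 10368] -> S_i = 8*6^i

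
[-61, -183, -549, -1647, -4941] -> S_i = -61*3^i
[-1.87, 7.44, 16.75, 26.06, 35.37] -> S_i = -1.87 + 9.31*i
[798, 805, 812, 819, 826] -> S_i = 798 + 7*i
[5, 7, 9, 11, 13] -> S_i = 5 + 2*i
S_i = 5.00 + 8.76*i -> [5.0, 13.76, 22.52, 31.28, 40.04]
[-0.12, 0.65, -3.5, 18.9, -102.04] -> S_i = -0.12*(-5.40)^i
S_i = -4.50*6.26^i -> [-4.5, -28.17, -176.34, -1103.91, -6910.51]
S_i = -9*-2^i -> [-9, 18, -36, 72, -144]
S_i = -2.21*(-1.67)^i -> [-2.21, 3.69, -6.16, 10.29, -17.19]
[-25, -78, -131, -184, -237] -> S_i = -25 + -53*i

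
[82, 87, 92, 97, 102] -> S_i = 82 + 5*i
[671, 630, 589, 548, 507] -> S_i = 671 + -41*i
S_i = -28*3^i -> [-28, -84, -252, -756, -2268]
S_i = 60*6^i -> [60, 360, 2160, 12960, 77760]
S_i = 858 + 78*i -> [858, 936, 1014, 1092, 1170]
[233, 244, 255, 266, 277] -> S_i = 233 + 11*i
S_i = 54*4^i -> [54, 216, 864, 3456, 13824]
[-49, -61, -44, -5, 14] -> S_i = Random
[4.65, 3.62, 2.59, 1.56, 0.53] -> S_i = 4.65 + -1.03*i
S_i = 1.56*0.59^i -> [1.56, 0.92, 0.54, 0.32, 0.19]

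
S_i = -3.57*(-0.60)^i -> [-3.57, 2.14, -1.29, 0.77, -0.46]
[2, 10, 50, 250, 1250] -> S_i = 2*5^i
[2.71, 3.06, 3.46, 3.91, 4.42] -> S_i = 2.71*1.13^i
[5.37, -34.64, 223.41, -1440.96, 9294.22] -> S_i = 5.37*(-6.45)^i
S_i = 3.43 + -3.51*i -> [3.43, -0.08, -3.59, -7.1, -10.61]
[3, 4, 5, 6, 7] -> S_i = 3 + 1*i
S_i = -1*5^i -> [-1, -5, -25, -125, -625]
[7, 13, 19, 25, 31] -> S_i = 7 + 6*i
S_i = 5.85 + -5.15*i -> [5.85, 0.7, -4.45, -9.6, -14.75]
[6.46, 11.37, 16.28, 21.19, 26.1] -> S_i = 6.46 + 4.91*i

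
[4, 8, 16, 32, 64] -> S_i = 4*2^i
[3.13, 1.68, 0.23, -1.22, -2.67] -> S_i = 3.13 + -1.45*i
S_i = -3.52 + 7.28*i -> [-3.52, 3.76, 11.04, 18.32, 25.6]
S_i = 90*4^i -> [90, 360, 1440, 5760, 23040]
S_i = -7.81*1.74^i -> [-7.81, -13.59, -23.65, -41.14, -71.59]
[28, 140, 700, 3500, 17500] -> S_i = 28*5^i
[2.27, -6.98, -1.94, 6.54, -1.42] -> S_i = Random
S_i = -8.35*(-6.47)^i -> [-8.35, 54.02, -349.54, 2261.51, -14632.0]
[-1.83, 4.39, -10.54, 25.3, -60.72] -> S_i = -1.83*(-2.40)^i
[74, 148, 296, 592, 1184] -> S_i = 74*2^i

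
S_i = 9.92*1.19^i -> [9.92, 11.8, 14.05, 16.72, 19.89]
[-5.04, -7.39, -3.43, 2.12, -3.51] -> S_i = Random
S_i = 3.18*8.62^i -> [3.18, 27.41, 236.29, 2036.8, 17557.24]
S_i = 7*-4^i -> [7, -28, 112, -448, 1792]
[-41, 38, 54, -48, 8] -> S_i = Random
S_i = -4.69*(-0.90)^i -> [-4.69, 4.22, -3.8, 3.42, -3.08]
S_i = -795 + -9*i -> [-795, -804, -813, -822, -831]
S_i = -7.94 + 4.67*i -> [-7.94, -3.27, 1.4, 6.07, 10.74]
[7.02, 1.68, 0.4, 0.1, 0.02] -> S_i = 7.02*0.24^i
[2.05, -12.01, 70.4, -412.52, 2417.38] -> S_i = 2.05*(-5.86)^i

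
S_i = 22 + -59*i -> [22, -37, -96, -155, -214]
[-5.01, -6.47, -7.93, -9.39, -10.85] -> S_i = -5.01 + -1.46*i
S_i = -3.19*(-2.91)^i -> [-3.19, 9.28, -27.01, 78.61, -228.75]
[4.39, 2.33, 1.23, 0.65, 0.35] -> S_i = 4.39*0.53^i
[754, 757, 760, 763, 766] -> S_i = 754 + 3*i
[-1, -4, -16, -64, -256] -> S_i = -1*4^i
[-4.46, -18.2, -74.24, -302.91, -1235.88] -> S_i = -4.46*4.08^i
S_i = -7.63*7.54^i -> [-7.63, -57.53, -433.78, -3270.68, -24660.96]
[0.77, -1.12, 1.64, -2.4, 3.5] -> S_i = 0.77*(-1.46)^i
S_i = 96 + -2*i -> [96, 94, 92, 90, 88]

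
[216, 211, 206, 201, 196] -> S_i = 216 + -5*i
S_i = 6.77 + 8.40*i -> [6.77, 15.17, 23.57, 31.97, 40.37]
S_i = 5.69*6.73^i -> [5.69, 38.29, 257.72, 1734.43, 11672.73]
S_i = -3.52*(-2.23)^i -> [-3.52, 7.85, -17.5, 39.04, -87.05]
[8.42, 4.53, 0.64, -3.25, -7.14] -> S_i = 8.42 + -3.89*i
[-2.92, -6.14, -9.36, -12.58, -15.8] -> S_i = -2.92 + -3.22*i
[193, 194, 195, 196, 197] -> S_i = 193 + 1*i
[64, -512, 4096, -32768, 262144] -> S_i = 64*-8^i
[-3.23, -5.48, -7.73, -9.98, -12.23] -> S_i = -3.23 + -2.25*i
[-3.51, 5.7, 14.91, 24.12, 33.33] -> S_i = -3.51 + 9.21*i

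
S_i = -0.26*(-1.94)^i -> [-0.26, 0.5, -0.98, 1.9, -3.68]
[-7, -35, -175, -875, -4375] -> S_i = -7*5^i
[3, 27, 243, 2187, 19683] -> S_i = 3*9^i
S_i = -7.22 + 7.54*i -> [-7.22, 0.32, 7.86, 15.4, 22.94]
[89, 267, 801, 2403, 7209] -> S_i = 89*3^i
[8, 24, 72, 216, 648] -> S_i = 8*3^i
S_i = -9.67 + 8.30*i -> [-9.67, -1.37, 6.93, 15.23, 23.53]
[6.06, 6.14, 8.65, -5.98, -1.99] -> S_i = Random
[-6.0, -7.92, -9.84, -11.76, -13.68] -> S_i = -6.00 + -1.92*i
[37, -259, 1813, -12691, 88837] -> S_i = 37*-7^i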